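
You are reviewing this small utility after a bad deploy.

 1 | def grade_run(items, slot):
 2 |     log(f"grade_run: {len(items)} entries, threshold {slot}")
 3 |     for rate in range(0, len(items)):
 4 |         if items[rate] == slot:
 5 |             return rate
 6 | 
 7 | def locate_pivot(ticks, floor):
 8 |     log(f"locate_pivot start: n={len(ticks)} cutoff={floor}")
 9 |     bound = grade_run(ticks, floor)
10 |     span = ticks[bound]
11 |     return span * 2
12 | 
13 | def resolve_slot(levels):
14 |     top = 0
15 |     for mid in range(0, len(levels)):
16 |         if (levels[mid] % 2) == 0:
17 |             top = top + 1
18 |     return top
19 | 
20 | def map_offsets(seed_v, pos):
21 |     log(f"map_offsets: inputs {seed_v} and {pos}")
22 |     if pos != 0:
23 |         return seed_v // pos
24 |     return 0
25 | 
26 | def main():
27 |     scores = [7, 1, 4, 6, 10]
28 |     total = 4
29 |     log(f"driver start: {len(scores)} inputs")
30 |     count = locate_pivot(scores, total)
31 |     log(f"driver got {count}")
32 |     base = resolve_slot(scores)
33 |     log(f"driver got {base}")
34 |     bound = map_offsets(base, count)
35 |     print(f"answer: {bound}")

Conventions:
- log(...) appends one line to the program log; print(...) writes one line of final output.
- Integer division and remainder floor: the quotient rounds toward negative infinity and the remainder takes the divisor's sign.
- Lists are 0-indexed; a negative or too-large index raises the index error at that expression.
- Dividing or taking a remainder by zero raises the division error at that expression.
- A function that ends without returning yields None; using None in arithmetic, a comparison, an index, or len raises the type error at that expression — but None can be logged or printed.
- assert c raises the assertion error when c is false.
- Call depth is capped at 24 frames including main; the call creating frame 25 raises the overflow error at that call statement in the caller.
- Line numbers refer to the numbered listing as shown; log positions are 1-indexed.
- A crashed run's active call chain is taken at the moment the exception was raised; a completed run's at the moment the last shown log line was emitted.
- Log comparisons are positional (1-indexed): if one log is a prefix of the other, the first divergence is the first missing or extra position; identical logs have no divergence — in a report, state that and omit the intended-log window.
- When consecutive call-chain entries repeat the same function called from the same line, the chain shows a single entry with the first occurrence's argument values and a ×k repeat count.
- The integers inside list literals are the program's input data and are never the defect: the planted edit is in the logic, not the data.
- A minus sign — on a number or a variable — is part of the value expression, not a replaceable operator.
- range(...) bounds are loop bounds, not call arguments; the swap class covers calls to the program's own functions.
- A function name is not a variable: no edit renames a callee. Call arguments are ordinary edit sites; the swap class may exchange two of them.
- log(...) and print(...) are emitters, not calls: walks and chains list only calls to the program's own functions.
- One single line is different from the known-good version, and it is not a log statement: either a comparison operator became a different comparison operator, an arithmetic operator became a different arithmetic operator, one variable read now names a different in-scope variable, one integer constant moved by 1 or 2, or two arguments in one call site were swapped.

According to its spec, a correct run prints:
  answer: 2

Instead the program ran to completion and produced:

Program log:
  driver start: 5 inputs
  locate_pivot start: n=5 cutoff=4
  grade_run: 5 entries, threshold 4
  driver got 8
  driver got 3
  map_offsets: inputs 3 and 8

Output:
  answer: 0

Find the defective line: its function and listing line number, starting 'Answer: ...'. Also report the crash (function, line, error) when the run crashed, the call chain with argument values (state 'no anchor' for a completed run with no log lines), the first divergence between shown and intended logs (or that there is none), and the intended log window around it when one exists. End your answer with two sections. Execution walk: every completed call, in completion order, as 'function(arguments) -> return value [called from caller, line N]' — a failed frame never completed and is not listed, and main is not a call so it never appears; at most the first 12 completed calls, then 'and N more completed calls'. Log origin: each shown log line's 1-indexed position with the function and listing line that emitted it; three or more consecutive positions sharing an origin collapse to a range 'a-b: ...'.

Answer: the defect is in main at line 34.
Core observation: Position 6 is the first bad log line: 'map_offsets: inputs 3 and 8' should read 'map_offsets: inputs 8 and 3'.
Call chain: main -> map_offsets(3, 8) (called at line 34).
First divergence: position 6; shown 'map_offsets: inputs 3 and 8' vs intended 'map_offsets: inputs 8 and 3'.
Intended log window:
  4: driver got 8
  5: driver got 3
  6: map_offsets: inputs 8 and 3
Execution walk:
  grade_run([7, 1, 4, 6, 10], 4) -> 2  [called from locate_pivot, line 9]
  locate_pivot([7, 1, 4, 6, 10], 4) -> 8  [called from main, line 30]
  resolve_slot([7, 1, 4, 6, 10]) -> 3  [called from main, line 32]
  map_offsets(3, 8) -> 0  [called from main, line 34]
Log line origins:
  1: emitted by main (line 29)
  2: emitted by locate_pivot (line 8)
  3: emitted by grade_run (line 2)
  4: emitted by main (line 31)
  5: emitted by main (line 33)
  6: emitted by map_offsets (line 21)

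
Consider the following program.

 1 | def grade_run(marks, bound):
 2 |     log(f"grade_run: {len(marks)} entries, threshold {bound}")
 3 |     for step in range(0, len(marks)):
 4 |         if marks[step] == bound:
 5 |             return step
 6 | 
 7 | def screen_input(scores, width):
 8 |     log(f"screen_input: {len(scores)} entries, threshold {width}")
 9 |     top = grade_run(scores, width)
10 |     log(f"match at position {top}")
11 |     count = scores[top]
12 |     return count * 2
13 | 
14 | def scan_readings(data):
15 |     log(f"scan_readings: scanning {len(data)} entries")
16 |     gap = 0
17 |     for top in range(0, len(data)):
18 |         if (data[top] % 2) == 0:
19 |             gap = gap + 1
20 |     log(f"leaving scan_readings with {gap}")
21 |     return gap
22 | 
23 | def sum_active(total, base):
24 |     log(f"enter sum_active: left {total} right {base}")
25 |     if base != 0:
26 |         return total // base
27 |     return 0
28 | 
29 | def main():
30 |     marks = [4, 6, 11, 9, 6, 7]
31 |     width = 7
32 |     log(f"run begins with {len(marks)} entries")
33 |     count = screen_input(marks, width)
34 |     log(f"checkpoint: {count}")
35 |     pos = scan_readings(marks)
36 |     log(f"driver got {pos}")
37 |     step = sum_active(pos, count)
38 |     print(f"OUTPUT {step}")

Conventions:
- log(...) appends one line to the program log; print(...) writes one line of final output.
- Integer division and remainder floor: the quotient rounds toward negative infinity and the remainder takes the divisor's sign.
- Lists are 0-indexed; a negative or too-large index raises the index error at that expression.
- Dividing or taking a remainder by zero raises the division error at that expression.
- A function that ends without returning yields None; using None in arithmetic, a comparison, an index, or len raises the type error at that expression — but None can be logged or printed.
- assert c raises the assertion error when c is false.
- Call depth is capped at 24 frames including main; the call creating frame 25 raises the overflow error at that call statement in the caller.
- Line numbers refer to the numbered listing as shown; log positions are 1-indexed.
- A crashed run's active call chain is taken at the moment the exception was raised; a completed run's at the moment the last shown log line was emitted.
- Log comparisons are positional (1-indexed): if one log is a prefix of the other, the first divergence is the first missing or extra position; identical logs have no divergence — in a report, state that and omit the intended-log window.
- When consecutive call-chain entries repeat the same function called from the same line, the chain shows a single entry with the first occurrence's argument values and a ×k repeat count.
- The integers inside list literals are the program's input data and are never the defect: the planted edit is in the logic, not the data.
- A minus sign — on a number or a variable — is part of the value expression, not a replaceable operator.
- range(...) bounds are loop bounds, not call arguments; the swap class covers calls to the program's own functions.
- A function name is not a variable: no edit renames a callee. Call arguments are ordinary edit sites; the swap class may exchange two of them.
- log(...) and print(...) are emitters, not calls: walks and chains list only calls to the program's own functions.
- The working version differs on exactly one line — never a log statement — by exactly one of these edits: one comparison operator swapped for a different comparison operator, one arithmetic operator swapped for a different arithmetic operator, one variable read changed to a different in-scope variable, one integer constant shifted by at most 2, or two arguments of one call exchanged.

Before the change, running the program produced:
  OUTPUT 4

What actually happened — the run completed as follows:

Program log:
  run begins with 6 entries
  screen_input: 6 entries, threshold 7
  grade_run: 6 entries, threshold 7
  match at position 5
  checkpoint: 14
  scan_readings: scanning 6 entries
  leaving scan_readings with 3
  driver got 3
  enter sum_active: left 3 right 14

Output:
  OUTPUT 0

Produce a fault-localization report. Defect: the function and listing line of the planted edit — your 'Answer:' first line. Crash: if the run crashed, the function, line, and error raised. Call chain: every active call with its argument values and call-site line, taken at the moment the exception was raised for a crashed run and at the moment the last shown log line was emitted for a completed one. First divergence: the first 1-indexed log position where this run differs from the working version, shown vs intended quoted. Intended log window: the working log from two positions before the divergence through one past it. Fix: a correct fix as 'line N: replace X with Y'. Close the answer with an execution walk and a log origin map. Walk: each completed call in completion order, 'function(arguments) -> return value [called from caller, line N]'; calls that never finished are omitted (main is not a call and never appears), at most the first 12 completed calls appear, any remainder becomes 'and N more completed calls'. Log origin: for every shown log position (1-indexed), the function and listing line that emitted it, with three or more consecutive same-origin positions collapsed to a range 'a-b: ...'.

Answer: the defect is in main at line 37.
Key observation: Log line 9 is where behavior first shows: 'enter sum_active: left 3 right 14' appears instead of 'enter sum_active: left 14 right 3'.
Call chain: main -> sum_active(3, 14) (called at line 37).
First divergence: at position 9 the run shows 'enter sum_active: left 3 right 14' where the working version logs 'enter sum_active: left 14 right 3'.
Intended log window:
  7: leaving scan_readings with 3
  8: driver got 3
  9: enter sum_active: left 14 right 3
Execution walk:
  grade_run([4, 6, 11, 9, 6, 7], 7) -> 5  [called from screen_input, line 9]
  screen_input([4, 6, 11, 9, 6, 7], 7) -> 14  [called from main, line 33]
  scan_readings([4, 6, 11, 9, 6, 7]) -> 3  [called from main, line 35]
  sum_active(3, 14) -> 0  [called from main, line 37]
Origin of each log line:
  1 — main, line 32
  2 — screen_input, line 8
  3 — grade_run, line 2
  4 — screen_input, line 10
  5 — main, line 34
  6 — scan_readings, line 15
  7 — scan_readings, line 20
  8 — main, line 36
  9 — sum_active, line 24
A correct fix: line 37: replace `sum_active(pos, count)` with `sum_active(count, pos)`.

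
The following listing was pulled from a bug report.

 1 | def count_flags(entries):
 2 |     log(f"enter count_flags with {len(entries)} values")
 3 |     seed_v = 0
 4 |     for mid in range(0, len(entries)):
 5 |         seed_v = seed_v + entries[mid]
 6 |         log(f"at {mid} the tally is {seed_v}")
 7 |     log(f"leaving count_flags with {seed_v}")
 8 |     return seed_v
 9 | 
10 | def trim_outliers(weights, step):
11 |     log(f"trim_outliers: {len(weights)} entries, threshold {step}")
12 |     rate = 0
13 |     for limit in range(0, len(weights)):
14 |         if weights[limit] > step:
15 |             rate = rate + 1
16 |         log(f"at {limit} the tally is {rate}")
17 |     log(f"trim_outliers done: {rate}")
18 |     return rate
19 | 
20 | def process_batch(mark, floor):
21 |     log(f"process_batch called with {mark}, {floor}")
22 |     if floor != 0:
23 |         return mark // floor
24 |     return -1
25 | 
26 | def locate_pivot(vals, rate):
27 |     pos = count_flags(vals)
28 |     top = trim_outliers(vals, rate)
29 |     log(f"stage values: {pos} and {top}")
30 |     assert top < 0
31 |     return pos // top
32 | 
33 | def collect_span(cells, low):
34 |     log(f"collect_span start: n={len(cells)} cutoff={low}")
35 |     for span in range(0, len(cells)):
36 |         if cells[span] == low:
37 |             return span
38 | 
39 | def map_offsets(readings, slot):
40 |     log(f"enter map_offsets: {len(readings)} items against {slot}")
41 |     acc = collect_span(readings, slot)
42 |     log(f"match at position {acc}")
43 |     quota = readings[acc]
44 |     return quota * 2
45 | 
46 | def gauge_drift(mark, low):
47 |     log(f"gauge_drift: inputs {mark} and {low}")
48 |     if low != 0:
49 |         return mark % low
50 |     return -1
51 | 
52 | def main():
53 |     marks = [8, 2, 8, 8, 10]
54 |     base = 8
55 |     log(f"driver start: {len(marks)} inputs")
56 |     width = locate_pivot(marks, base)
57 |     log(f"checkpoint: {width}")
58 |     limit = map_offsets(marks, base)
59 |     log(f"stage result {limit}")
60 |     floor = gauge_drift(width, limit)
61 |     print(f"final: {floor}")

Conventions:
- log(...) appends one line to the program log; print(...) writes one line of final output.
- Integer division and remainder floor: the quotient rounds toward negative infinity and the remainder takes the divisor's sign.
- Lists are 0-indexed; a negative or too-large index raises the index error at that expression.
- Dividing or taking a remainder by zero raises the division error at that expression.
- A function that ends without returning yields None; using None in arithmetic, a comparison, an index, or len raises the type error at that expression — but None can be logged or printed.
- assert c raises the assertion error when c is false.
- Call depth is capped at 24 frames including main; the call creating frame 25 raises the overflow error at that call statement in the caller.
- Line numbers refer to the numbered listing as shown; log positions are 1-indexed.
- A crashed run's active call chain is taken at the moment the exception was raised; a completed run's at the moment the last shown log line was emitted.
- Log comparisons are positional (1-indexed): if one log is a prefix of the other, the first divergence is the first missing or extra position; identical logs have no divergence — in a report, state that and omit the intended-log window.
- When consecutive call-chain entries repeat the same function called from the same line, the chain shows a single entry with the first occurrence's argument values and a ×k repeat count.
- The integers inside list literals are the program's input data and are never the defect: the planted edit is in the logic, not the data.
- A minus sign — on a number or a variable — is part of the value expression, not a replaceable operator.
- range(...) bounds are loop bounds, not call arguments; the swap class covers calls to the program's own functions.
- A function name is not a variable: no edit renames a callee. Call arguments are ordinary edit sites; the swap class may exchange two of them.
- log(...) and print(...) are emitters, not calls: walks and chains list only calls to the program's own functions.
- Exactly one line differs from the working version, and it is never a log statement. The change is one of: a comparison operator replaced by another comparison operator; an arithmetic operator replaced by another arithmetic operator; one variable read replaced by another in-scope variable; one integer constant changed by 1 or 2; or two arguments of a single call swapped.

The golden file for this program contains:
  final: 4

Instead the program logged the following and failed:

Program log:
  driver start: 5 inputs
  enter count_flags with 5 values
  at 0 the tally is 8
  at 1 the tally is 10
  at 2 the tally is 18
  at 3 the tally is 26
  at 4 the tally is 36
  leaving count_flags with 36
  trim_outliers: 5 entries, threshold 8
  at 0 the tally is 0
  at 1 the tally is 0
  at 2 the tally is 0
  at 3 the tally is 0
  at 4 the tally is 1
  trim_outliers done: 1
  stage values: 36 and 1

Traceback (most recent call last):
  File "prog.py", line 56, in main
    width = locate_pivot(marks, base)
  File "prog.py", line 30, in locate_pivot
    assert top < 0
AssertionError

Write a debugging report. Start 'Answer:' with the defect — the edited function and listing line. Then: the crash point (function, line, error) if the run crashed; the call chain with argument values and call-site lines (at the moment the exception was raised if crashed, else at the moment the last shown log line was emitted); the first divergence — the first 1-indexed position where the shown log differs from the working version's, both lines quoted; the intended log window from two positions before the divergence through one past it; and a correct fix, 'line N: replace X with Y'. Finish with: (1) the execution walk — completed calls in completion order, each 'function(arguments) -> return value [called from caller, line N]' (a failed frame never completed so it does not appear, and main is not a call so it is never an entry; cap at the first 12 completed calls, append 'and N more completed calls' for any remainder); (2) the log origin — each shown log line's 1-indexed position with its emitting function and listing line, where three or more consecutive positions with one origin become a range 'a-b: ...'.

Answer: the defect is in locate_pivot at line 30.
The tell: The shown log is a 16-line prefix of the intended one, whose next entry is 'checkpoint: 36'.
Crash: locate_pivot, line 30, AssertionError.
Call chain: main -> locate_pivot([8, 2, 8, 8, 10], 8) (called at line 56).
First divergence: position 17 (shown log ended at 16 lines; the working version continues: 'checkpoint: 36').
Intended log window:
  15: trim_outliers done: 1
  16: stage values: 36 and 1
  17: checkpoint: 36
  18: enter map_offsets: 5 items against 8
Execution walk:
  count_flags([8, 2, 8, 8, 10]) -> 36  [called from locate_pivot, line 27]
  trim_outliers([8, 2, 8, 8, 10], 8) -> 1  [called from locate_pivot, line 28]
Log origins:
  1 — main, line 55
  2 — count_flags, line 2
  3-7 — count_flags, line 6
  8 — count_flags, line 7
  9 — trim_outliers, line 11
  10-14 — trim_outliers, line 16
  15 — trim_outliers, line 17
  16 — locate_pivot, line 29
A correct fix: line 30: replace `<` with `>`.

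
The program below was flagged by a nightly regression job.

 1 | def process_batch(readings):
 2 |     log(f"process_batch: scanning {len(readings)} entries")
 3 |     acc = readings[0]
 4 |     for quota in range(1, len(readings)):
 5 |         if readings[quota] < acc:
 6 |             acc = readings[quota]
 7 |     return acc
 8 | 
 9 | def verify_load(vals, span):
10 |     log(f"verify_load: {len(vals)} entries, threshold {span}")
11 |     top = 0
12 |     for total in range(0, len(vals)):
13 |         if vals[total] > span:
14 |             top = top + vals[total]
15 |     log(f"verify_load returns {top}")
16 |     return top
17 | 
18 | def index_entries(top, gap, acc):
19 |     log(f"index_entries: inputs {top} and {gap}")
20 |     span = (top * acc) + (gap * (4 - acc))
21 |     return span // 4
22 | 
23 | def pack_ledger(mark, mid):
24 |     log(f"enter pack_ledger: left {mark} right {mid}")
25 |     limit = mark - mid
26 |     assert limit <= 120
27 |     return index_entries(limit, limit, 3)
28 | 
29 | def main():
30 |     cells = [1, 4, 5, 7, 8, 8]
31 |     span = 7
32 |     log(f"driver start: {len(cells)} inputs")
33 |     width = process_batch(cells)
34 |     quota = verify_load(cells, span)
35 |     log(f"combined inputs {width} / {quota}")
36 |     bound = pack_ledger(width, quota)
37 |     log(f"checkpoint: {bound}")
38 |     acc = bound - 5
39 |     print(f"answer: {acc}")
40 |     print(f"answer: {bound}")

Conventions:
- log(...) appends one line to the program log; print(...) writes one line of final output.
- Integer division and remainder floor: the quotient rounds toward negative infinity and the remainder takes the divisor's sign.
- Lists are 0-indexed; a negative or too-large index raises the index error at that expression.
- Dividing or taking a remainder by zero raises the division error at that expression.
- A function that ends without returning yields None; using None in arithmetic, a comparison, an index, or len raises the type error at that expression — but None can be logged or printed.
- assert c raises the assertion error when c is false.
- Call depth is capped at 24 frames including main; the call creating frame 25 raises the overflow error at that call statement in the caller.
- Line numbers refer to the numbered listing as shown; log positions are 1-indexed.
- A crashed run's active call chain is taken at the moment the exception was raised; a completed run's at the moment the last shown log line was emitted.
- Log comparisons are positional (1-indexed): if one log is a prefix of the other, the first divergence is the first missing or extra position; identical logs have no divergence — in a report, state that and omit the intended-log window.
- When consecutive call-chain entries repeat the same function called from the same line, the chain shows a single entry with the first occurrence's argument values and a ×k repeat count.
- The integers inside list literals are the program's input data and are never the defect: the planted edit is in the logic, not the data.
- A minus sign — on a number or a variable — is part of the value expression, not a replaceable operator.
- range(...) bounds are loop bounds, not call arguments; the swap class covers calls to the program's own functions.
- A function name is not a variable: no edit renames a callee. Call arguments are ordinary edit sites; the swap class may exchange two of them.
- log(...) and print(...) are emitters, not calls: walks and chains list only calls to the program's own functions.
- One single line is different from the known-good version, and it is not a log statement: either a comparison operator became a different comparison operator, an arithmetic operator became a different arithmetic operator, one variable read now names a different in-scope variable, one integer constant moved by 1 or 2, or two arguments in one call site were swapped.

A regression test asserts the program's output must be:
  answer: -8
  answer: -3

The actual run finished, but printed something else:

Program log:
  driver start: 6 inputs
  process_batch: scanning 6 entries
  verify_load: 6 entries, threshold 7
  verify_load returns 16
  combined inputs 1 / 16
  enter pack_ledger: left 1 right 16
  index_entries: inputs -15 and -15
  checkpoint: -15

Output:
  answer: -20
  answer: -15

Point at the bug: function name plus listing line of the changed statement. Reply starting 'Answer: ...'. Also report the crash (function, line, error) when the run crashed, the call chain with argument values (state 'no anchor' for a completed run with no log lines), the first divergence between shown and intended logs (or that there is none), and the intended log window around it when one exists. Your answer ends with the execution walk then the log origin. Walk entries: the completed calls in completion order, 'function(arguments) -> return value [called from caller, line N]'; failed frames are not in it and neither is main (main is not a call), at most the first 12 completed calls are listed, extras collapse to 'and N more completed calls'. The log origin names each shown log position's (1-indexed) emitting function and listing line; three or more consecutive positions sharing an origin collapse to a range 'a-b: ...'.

Answer: the defect is in pack_ledger at line 27.
The tell: The log first diverges at position 7: the faulty run prints 'index_entries: inputs -15 and -15' where the working version prints 'index_entries: inputs 1 and -15'.
Call chain: main.
First divergence: position 7 — the shown line 'index_entries: inputs -15 and -15' should read 'index_entries: inputs 1 and -15'.
Intended log window:
  5: combined inputs 1 / 16
  6: enter pack_ledger: left 1 right 16
  7: index_entries: inputs 1 and -15
  8: checkpoint: -3
Execution walk:
  process_batch([1, 4, 5, 7, 8, 8]) -> 1  [called from main, line 33]
  verify_load([1, 4, 5, 7, 8, 8], 7) -> 16  [called from main, line 34]
  index_entries(-15, -15, 3) -> -15  [called from pack_ledger, line 27]
  pack_ledger(1, 16) -> -15  [called from main, line 36]
Log origins:
  1: logged in main at line 32
  2: logged in process_batch at line 2
  3: logged in verify_load at line 10
  4: logged in verify_load at line 15
  5: logged in main at line 35
  6: logged in pack_ledger at line 24
  7: logged in index_entries at line 19
  8: logged in main at line 37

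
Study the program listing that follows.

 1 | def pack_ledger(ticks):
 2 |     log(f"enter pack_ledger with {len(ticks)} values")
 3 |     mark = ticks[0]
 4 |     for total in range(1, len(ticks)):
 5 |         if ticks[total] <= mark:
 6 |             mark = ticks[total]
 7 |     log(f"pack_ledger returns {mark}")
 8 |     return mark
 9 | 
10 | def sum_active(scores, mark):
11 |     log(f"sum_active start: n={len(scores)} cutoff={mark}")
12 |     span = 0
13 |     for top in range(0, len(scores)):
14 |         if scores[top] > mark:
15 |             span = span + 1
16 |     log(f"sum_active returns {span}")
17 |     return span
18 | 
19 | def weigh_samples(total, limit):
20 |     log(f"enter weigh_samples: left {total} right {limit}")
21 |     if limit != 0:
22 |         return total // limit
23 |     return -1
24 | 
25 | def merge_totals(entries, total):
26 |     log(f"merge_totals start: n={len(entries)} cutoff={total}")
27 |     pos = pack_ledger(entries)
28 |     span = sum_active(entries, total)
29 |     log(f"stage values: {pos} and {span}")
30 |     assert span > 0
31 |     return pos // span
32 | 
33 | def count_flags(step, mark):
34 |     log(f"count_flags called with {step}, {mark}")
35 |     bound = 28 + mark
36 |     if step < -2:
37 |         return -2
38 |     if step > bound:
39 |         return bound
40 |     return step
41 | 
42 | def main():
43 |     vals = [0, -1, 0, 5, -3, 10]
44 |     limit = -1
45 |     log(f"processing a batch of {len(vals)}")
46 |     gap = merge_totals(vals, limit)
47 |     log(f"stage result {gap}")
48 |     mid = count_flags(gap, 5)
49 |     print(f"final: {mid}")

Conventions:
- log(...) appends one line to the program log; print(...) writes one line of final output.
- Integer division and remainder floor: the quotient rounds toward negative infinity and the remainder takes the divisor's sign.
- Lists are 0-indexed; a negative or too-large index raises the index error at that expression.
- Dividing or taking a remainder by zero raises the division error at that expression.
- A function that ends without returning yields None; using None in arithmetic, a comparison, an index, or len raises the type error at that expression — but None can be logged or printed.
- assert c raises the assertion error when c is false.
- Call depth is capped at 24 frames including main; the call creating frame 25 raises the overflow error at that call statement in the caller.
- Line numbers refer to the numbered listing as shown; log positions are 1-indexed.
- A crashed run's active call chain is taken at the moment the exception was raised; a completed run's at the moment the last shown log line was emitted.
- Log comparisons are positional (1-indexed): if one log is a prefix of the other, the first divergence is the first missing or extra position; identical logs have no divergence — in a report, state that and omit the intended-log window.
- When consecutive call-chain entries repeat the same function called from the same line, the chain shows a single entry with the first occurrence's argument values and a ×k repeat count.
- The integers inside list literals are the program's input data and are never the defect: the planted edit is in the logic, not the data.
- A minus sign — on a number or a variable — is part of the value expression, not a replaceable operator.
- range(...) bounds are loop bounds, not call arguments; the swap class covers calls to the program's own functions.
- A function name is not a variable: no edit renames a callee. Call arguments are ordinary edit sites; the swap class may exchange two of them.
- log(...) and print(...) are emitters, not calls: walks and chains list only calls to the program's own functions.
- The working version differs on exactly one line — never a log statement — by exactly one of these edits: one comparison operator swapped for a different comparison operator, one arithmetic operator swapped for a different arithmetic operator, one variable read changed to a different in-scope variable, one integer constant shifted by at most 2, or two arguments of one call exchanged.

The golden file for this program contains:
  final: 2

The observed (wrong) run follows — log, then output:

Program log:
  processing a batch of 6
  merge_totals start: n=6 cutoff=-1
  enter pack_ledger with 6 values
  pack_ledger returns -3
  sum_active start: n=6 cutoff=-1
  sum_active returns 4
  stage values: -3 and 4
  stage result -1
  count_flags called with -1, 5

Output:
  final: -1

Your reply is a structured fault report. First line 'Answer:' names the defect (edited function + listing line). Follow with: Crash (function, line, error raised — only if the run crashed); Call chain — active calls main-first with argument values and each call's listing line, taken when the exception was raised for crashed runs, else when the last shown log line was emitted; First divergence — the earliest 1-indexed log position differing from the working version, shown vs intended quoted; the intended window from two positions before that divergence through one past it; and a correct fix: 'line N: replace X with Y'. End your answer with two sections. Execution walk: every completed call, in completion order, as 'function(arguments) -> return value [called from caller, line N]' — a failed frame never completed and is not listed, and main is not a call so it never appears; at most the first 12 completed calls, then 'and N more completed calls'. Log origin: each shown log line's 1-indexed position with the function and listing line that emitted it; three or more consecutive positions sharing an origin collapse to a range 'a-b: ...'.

Answer: the defect is in pack_ledger at line 5.
Key fact: At log position 4 the runs split — shown 'pack_ledger returns -3', but the working version logs 'pack_ledger returns 10'.
Call chain: main -> count_flags(-1, 5) (called at line 48).
First divergence: position 4 — the shown line 'pack_ledger returns -3' should read 'pack_ledger returns 10'.
Intended log window:
  2: merge_totals start: n=6 cutoff=-1
  3: enter pack_ledger with 6 values
  4: pack_ledger returns 10
  5: sum_active start: n=6 cutoff=-1
Execution walk:
  pack_ledger([0, -1, 0, 5, -3, 10]) -> -3  [called from merge_totals, line 27]
  sum_active([0, -1, 0, 5, -3, 10], -1) -> 4  [called from merge_totals, line 28]
  merge_totals([0, -1, 0, 5, -3, 10], -1) -> -1  [called from main, line 46]
  count_flags(-1, 5) -> -1  [called from main, line 48]
Origin of each log line:
  1: logged in main at line 45
  2: logged in merge_totals at line 26
  3: logged in pack_ledger at line 2
  4: logged in pack_ledger at line 7
  5: logged in sum_active at line 11
  6: logged in sum_active at line 16
  7: logged in merge_totals at line 29
  8: logged in main at line 47
  9: logged in count_flags at line 34
A correct fix: line 5: replace `<=` with `>`.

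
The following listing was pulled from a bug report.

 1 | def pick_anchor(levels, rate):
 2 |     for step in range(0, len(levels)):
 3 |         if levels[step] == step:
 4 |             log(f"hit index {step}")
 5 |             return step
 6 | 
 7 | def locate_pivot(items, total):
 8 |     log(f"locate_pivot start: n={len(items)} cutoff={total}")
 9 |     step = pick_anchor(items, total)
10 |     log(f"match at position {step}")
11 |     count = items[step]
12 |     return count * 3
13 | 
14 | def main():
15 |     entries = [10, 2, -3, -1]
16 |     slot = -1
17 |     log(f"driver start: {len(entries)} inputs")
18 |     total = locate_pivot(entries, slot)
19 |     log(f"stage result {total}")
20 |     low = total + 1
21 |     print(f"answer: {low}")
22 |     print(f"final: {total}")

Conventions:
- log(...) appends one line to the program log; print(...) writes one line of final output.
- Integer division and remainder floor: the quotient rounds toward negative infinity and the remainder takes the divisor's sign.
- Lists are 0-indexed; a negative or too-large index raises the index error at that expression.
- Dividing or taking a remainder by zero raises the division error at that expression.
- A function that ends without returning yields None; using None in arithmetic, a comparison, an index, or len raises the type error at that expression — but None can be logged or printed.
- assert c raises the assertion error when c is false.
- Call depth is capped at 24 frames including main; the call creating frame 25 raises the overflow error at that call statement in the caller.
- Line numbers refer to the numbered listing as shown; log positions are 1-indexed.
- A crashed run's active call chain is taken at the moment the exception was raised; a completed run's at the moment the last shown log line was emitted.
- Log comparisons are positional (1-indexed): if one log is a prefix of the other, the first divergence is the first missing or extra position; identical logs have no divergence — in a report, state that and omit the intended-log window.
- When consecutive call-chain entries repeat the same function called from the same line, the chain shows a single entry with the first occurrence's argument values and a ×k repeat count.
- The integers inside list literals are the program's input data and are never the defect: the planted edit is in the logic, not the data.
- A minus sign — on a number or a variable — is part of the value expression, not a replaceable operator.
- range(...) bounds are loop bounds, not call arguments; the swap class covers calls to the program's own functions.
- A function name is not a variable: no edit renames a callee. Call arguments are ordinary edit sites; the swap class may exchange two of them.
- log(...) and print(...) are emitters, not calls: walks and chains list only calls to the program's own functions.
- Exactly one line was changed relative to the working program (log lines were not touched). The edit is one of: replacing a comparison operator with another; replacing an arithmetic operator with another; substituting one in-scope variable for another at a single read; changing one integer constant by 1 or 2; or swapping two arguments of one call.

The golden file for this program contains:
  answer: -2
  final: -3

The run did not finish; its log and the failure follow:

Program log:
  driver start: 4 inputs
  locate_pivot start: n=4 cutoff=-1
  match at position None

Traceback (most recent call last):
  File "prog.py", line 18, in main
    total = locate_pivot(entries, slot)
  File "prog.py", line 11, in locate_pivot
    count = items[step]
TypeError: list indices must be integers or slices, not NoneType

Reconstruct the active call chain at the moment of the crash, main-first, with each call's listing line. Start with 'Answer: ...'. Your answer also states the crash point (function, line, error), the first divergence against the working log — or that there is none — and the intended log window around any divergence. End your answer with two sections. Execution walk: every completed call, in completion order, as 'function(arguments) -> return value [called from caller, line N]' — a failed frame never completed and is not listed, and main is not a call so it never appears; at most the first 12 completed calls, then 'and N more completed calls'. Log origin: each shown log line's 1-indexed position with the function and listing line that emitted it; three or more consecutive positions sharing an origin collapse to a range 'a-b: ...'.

Answer: main -> locate_pivot (called at line 18).
Core observation: Position 3 is the first bad log line: 'match at position None' should read 'hit index 3'.
Crash: locate_pivot, line 11, TypeError.
First divergence: position 3 — shown 'match at position None', intended 'hit index 3'.
Intended log window:
  1: driver start: 4 inputs
  2: locate_pivot start: n=4 cutoff=-1
  3: hit index 3
  4: match at position 3
Execution walk:
  pick_anchor([10, 2, -3, -1], -1) -> None  [called from locate_pivot, line 9]
Log origins:
  1: emitted by main (line 17)
  2: emitted by locate_pivot (line 8)
  3: emitted by locate_pivot (line 10)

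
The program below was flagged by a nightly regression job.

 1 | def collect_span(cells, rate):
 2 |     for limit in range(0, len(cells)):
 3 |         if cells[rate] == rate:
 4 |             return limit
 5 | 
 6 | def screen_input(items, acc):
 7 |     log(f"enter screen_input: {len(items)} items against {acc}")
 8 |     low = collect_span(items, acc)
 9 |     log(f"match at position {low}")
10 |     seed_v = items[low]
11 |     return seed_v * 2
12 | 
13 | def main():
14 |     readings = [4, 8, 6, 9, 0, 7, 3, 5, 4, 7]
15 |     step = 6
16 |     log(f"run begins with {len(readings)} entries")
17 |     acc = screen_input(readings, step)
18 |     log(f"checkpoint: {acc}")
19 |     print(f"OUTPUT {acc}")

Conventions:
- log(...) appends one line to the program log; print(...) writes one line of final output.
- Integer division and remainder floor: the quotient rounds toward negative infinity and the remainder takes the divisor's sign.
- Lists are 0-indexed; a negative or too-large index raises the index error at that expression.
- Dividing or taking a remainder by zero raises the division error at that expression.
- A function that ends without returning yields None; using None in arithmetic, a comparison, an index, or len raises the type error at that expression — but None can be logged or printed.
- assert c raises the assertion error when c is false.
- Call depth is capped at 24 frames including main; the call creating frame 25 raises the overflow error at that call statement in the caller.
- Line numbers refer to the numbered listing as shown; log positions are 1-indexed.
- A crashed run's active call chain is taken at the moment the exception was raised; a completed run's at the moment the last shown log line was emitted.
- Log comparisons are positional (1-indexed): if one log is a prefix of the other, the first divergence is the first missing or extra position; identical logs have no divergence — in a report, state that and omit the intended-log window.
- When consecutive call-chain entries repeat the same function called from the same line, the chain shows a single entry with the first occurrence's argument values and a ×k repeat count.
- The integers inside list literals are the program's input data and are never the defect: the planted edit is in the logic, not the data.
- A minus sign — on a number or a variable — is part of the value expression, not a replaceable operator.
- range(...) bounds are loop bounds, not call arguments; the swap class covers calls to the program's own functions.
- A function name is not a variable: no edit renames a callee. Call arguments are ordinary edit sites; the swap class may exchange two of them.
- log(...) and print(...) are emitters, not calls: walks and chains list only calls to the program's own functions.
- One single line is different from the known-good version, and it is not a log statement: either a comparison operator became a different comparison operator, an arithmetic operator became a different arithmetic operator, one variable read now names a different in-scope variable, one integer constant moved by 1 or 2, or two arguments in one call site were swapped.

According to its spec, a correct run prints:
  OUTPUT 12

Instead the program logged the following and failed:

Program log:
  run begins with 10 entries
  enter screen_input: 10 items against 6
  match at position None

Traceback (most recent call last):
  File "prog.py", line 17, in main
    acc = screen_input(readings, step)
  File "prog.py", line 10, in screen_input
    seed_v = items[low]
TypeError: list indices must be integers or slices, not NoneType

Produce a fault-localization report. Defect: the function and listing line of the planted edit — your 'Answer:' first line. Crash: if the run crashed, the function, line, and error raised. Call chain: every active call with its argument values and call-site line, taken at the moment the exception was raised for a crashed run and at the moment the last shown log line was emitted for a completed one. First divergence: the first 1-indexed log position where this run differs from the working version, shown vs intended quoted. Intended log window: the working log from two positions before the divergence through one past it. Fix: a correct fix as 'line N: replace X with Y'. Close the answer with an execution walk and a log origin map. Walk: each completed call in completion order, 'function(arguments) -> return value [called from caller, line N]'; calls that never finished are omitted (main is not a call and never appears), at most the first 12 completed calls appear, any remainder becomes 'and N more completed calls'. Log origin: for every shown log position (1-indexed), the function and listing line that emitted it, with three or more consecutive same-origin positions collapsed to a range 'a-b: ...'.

Answer: the defect is in collect_span at line 3.
Key fact: The earliest visible damage is log position 3 — 'match at position None' rather than the intended 'match at position 2'.
Crash: screen_input, line 10, TypeError.
Call chain: main -> screen_input([4, 8, 6, 9, 0, 7, 3, 5, 4, 7], 6) (called at line 17).
First divergence: position 3 — the shown line 'match at position None' should read 'match at position 2'.
Intended log window:
  1: run begins with 10 entries
  2: enter screen_input: 10 items against 6
  3: match at position 2
  4: checkpoint: 12
Execution walk:
  collect_span([4, 8, 6, 9, 0, 7, 3, 5, 4, 7], 6) -> None  [called from screen_input, line 8]
Origin of each log line:
  1: from main, line 16
  2: from screen_input, line 7
  3: from screen_input, line 9
A correct fix: line 3: replace `cells[rate]` with `cells[limit]`.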